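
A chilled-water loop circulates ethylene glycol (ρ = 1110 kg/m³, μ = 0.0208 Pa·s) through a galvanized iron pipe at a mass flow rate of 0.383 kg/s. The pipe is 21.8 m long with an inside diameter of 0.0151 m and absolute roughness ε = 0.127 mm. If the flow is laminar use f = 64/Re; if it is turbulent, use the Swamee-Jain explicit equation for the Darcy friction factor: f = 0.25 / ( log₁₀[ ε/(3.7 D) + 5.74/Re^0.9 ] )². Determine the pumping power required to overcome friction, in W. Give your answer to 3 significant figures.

P ≈ 42.3 W

A = πD²/4 = π(0.0151)²/4 = 0.0001791 m²; mean velocity V = ṁ/(ρA) = 0.383/(1110 · 0.0001791) = 1.927 m/s.
Reynolds number Re = ρVD/μ = 1110 · 1.927 · 0.0151 / 0.0208 = 1553.
Re < 2300 → laminar flow, so f = 64/Re = 64/1553 = 0.04122 (the turbulent correlation is not needed).
Darcy-Weisbach: ΔP = f(L/D)(ρV²/2) = 0.04122·(21.8/0.0151)·(1110·1.927²/2) = 0.04122·1444·2060 = 1.226e+05 Pa.
Q = ṁ/ρ = 0.383/1110 = 0.000345 m³/s.
Pumping power P = QΔP = 0.000345·1.226e+05 = 42.31 W = 42.3 W.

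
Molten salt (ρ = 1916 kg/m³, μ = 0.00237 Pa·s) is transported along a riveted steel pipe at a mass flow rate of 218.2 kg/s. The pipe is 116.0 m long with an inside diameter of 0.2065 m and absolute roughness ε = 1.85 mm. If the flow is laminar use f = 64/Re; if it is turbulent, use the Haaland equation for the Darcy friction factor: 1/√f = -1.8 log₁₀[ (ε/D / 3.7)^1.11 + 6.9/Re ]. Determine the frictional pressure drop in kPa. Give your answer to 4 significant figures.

ΔP ≈ 228.4 kPa

A = πD²/4 = π(0.2065)²/4 = 0.03349 m²; mean velocity V = ṁ/(ρA) = 218.2/(1916 · 0.03349) = 3.4 m/s.
Reynolds number Re = ρVD/μ = 1916 · 3.4 · 0.2065 / 0.00237 = 5.677e+05.
Re > 4000 → turbulent. Relative roughness ε/D = 0.00185/0.2065 = 0.00896. Haaland: 1/√f = -1.8 log₁₀[(0.00896/3.7)^1.11 + 6.9/5.677e+05] = -1.8 log₁₀[0.00125 + 1.22e-05] = 5.219, so f = 0.03671.
Darcy-Weisbach: ΔP = f(L/D)(ρV²/2) = 0.03671·(116/0.2065)·(1916·3.4²/2) = 0.03671·561.7·1.108e+04 = 2.284e+05 Pa.
ΔP = 2.284e+05 Pa = 228.4 kPa.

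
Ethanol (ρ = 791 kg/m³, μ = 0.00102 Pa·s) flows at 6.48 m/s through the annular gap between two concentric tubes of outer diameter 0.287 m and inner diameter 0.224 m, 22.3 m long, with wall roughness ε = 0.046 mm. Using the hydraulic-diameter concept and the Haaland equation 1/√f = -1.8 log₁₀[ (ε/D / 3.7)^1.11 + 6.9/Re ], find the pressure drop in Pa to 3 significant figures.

ΔP ≈ 113000 Pa

Hydraulic diameter D_h = 4A/P = D_o - D_i = 0.287 - 0.224 = 0.063 m.
Re = ρVD_h/μ = 791·6.48·0.063/0.00102 = 3.166e+05.
ε/D_h = 4.6e-05/0.063 = 0.00073; Haaland gives 1/√f = -1.8 log₁₀[7.72e-05+2.18e-05] = 7.208, so f = 0.01925.
ΔP = f(L/D_h)(ρV²/2) = 0.01925·22.3/0.063·1.661e+04 = 1.132e+05 Pa.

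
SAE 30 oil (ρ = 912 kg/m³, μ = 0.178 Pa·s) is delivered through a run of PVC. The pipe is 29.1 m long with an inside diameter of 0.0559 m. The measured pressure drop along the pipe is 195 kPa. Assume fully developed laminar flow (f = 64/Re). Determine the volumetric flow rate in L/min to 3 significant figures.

For laminar flow, f = 64/Re with Re = ρVD/μ, so Darcy-Weisbach reduces to ΔP = 32μLV/D². Solving for V: V = ΔP·D²/(32μL) = 1.95e+05·(0.0559)²/(32·0.178·29.1) = 3.676 m/s.
Check: Re = ρVD/μ = 912·3.676·0.0559/0.178 = 1053 < 2300, so the laminar assumption holds.
Q = V·A = 3.676·(π/4·0.0559²) = 0.009022 m³/s = 541 L/min.

Q ≈ 541 L/min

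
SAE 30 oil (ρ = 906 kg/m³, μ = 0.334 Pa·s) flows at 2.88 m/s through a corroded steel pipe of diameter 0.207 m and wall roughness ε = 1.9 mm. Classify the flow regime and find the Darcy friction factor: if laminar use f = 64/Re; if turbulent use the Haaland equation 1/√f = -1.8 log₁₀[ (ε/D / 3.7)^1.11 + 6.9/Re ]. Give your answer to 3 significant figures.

f ≈ 0.0396

Re = ρVD/μ = 906·2.88·0.207/0.334 = 1617.
Re < 2300 → laminar, so f = 64/Re = 0.03958 (roughness is irrelevant in laminar flow).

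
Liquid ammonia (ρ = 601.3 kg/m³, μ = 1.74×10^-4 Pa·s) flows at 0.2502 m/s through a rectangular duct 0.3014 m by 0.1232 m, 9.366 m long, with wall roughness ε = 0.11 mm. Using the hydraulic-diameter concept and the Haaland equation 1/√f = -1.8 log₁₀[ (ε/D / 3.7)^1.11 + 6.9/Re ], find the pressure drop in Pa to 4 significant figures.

Hydraulic diameter D_h = 4A/P = 4·(0.3014·0.1232)/(2·(0.3014+0.1232)) = 0.1485/0.8492 = 0.1749 m.
Re = ρVD_h/μ = 601.3·0.2502·0.1749/0.000174 = 1.512e+05.
ε/D_h = 0.00011/0.1749 = 0.000629; Haaland gives 1/√f = -1.8 log₁₀[6.54e-05+4.56e-05] = 7.118, so f = 0.01974.
ΔP = f(L/D_h)(ρV²/2) = 0.01974·9.366/0.1749·18.82 = 19.89 Pa.

ΔP ≈ 19.89 Pa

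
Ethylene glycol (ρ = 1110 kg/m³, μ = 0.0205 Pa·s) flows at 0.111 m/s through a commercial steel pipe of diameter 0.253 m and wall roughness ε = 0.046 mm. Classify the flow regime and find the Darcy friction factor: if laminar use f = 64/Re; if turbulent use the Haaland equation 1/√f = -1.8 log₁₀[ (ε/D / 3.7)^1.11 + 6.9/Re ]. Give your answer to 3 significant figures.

Re = ρVD/μ = 1110·0.111·0.253/0.0205 = 1521.
Re < 2300 → laminar, so f = 64/Re = 0.04209 (roughness is irrelevant in laminar flow).

f ≈ 0.0421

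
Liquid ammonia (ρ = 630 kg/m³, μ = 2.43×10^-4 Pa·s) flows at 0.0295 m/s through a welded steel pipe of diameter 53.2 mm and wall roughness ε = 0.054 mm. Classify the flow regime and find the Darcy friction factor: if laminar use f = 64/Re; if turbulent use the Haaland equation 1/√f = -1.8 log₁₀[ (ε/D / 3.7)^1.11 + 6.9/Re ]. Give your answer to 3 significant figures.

Re = ρVD/μ = 630·0.0295·0.0532/0.000243 = 4069.
Re > 4000 → turbulent. ε/D = 5.4e-05/0.0532 = 0.00102; Haaland: 1/√f = -1.8 log₁₀[0.000111 + 0.0017] = 4.937, so f = 0.04102.

f ≈ 0.0410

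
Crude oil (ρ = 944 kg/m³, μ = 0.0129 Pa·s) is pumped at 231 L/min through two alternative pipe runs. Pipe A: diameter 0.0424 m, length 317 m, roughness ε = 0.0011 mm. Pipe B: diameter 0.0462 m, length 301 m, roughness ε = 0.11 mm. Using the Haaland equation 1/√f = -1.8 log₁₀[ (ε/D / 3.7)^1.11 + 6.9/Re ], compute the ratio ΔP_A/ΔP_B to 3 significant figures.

Pipe A: V = Q/A = 0.00385/0.001412 = 2.727 m/s; Re = 8460; ε/D = 2.59e-05; Haaland → f = 0.03238; ΔP_A = f(L/D)(ρV²/2) = 8.495e+05 Pa.
Pipe B: V = Q/A = 0.00385/0.001676 = 2.297 m/s; Re = 7764; ε/D = 0.00238; Haaland → f = 0.03596; ΔP_B = f(L/D)(ρV²/2) = 5.832e+05 Pa.
ΔP_A/ΔP_B = 8.495e+05/5.832e+05 = 1.46.

ΔP_A/ΔP_B ≈ 1.46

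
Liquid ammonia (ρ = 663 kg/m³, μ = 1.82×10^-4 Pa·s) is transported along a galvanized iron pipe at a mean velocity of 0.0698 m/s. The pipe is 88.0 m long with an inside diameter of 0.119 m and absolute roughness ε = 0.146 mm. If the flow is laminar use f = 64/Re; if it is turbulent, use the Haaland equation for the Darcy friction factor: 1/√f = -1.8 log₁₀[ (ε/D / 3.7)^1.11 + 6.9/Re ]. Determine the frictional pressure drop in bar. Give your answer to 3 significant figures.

ΔP ≈ 3.12×10^-4 bar

Reynolds number Re = ρVD/μ = 663 · 0.0698 · 0.119 / 0.000182 = 3.026e+04.
Re > 4000 → turbulent. Relative roughness ε/D = 0.000146/0.119 = 0.00123. Haaland: 1/√f = -1.8 log₁₀[(0.00123/3.7)^1.11 + 6.9/3.026e+04] = -1.8 log₁₀[0.000137 + 0.000228] = 6.187, so f = 0.02612.
Darcy-Weisbach: ΔP = f(L/D)(ρV²/2) = 0.02612·(88/0.119)·(663·0.0698²/2) = 0.02612·739.5·1.615 = 31.2 Pa.
ΔP = 31.2 Pa = 3.12×10^-4 bar.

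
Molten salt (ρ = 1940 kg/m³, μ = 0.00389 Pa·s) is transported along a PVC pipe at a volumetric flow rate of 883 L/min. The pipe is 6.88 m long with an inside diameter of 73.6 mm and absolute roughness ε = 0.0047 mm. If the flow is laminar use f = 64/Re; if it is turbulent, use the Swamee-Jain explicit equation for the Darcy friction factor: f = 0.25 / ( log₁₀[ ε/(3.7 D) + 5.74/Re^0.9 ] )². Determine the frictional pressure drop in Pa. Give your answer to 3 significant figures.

Q = 883 L/min = 883/60000 = 0.01472 m³/s.
Cross-sectional area A = πD²/4 = π(0.0736)²/4 = 0.004254 m²; mean velocity V = Q/A = 0.01472/0.004254 = 3.459 m/s.
Reynolds number Re = ρVD/μ = 1940 · 3.459 · 0.0736 / 0.00389 = 1.27e+05.
Re > 4000 → turbulent. Relative roughness ε/D = 4.7e-06/0.0736 = 6.39e-05. Swamee-Jain: f = 0.25/(log₁₀[6.39e-05/3.7 + 5.74/1.27e+05^0.9])² = 0.25/(log₁₀[1.73e-05 + 0.000146])² = 0.25/(-3.786)² = 0.01744.
Darcy-Weisbach: ΔP = f(L/D)(ρV²/2) = 0.01744·(6.88/0.0736)·(1940·3.459²/2) = 0.01744·93.48·1.161e+04 = 1.892e+04 Pa.

ΔP ≈ 18900 Pa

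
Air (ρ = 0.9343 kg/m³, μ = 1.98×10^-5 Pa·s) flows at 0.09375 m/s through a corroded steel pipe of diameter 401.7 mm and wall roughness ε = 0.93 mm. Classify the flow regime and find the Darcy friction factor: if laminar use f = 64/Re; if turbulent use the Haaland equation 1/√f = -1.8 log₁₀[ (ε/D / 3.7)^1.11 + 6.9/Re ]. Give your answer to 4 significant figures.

f ≈ 0.03602

Re = ρVD/μ = 0.9343·0.09375·0.4017/1.98e-05 = 1777.
Re < 2300 → laminar, so f = 64/Re = 0.03602 (roughness is irrelevant in laminar flow).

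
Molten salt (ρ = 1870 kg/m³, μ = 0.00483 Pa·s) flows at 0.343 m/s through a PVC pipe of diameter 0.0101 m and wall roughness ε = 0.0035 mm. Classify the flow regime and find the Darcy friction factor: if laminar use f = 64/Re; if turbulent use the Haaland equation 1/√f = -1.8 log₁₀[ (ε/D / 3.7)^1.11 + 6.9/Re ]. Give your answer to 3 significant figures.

Re = ρVD/μ = 1870·0.343·0.0101/0.00483 = 1341.
Re < 2300 → laminar, so f = 64/Re = 0.04772 (roughness is irrelevant in laminar flow).

f ≈ 0.0477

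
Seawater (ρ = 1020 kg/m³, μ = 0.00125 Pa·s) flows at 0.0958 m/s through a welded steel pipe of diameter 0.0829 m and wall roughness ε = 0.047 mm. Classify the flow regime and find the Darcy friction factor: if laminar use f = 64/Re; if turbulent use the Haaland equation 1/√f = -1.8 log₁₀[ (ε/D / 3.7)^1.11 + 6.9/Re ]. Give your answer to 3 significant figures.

f ≈ 0.0355

Re = ρVD/μ = 1020·0.0958·0.0829/0.00125 = 6481.
Re > 4000 → turbulent. ε/D = 4.7e-05/0.0829 = 0.000567; Haaland: 1/√f = -1.8 log₁₀[5.83e-05 + 0.00106] = 5.309, so f = 0.03548.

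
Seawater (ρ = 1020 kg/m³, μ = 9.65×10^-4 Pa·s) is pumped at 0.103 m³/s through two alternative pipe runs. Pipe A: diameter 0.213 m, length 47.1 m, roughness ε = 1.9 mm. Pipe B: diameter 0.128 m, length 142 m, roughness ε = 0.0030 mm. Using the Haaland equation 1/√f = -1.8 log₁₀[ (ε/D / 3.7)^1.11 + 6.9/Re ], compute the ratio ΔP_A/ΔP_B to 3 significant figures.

Pipe A: V = Q/A = 0.103/0.03563 = 2.891 m/s; Re = 6.508e+05; ε/D = 0.00892; Haaland → f = 0.03665; ΔP_A = f(L/D)(ρV²/2) = 3.453e+04 Pa.
Pipe B: V = Q/A = 0.103/0.01287 = 8.004 m/s; Re = 1.083e+06; ε/D = 2.34e-05; Haaland → f = 0.0119; ΔP_B = f(L/D)(ρV²/2) = 4.313e+05 Pa.
ΔP_A/ΔP_B = 3.453e+04/4.313e+05 = 0.0801.

ΔP_A/ΔP_B ≈ 0.0801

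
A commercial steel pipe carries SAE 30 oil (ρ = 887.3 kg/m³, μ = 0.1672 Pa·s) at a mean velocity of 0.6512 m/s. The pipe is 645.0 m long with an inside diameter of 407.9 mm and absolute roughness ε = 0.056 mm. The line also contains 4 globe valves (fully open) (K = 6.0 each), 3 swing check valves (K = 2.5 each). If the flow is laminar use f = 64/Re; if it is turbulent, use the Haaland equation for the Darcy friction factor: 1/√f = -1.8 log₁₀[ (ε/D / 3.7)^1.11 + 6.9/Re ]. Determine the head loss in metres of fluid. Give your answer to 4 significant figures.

h_f ≈ 2.233 m

Reynolds number Re = ρVD/μ = 887.3 · 0.6512 · 0.4079 / 0.167 = 1410.
Re < 2300 → laminar flow, so f = 64/Re = 64/1410 = 0.0454 (the turbulent correlation is not needed).
Total minor-loss coefficient ΣK = 4·6 + 3·2.5 = 31.5.
ΔP = [f·L/D + ΣK]·(ρV²/2) = [0.0454·645/0.4079 + 31.5]·(887.3·0.6512²/2) = [71.79 + 31.5]·188.1 = 1.943e+04 Pa.
Head loss h_f = ΔP/(ρg) = 1.943e+04/(887.3·9.81) = 2.233 m.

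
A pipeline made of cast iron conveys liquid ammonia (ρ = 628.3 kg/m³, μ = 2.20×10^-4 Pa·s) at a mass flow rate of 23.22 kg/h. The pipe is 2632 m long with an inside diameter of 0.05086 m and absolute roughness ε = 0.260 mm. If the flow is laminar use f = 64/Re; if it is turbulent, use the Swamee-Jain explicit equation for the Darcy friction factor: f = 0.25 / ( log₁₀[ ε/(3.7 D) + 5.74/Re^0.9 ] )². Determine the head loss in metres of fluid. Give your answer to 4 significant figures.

h_f ≈ 0.005872 m

ṁ = 23.22 kg/h = 23.22/3600 = 0.00645 kg/s.
A = πD²/4 = π(0.05086)²/4 = 0.002032 m²; mean velocity V = ṁ/(ρA) = 0.00645/(628.3 · 0.002032) = 0.005053 m/s.
Reynolds number Re = ρVD/μ = 628.3 · 0.005053 · 0.05086 / 0.00022 = 734.
Re < 2300 → laminar flow, so f = 64/Re = 64/734 = 0.0872 (the turbulent correlation is not needed).
Darcy-Weisbach: ΔP = f(L/D)(ρV²/2) = 0.0872·(2632/0.05086)·(628.3·0.005053²/2) = 0.0872·5.175e+04·0.008021 = 36.2 Pa.
Head loss h_f = ΔP/(ρg) = 36.2/(628.3·9.81) = 0.005872 m.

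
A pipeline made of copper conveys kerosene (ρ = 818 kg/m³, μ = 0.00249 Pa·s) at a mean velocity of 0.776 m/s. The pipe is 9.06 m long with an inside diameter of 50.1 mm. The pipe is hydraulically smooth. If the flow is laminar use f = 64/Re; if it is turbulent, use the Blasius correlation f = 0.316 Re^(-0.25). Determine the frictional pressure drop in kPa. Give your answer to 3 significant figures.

ΔP ≈ 1.32 kPa

Reynolds number Re = ρVD/μ = 818 · 0.776 · 0.0501 / 0.00249 = 1.277e+04.
Re > 4000 → turbulent. Smooth-pipe (Blasius): f = 0.316 Re^(-0.25) = 0.316/(1.277e+04)^0.25 = 0.02973.
Darcy-Weisbach: ΔP = f(L/D)(ρV²/2) = 0.02973·(9.06/0.0501)·(818·0.776²/2) = 0.02973·180.8·246.3 = 1324 Pa.
ΔP = 1324 Pa = 1.32 kPa.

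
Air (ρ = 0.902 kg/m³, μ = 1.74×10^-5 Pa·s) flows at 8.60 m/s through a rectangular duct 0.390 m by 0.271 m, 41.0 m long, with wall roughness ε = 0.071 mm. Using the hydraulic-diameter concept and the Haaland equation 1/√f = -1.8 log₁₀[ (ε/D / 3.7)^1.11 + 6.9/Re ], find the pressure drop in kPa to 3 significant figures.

Hydraulic diameter D_h = 4A/P = 4·(0.39·0.271)/(2·(0.39+0.271)) = 0.4228/1.322 = 0.3198 m.
Re = ρVD_h/μ = 0.902·8.6·0.3198/1.74e-05 = 1.426e+05.
ε/D_h = 7.1e-05/0.3198 = 0.000222; Haaland gives 1/√f = -1.8 log₁₀[2.06e-05+4.84e-05] = 7.49, so f = 0.01782.
ΔP = f(L/D_h)(ρV²/2) = 0.01782·41/0.3198·33.36 = 76.23 Pa.
ΔP = 0.0762 kPa.

ΔP ≈ 0.0762 kPa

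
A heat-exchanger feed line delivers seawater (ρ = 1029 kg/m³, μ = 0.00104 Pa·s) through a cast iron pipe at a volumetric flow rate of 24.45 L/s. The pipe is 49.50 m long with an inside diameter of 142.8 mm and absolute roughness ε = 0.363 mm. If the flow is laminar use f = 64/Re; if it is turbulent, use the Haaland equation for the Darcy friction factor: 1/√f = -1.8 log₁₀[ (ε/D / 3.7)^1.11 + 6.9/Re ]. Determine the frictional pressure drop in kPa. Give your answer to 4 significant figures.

Q = 24.45 L/s = 24.45/1000 = 0.02445 m³/s.
Cross-sectional area A = πD²/4 = π(0.1428)²/4 = 0.01602 m²; mean velocity V = Q/A = 0.02445/0.01602 = 1.527 m/s.
Reynolds number Re = ρVD/μ = 1029 · 1.527 · 0.1428 / 0.00104 = 2.157e+05.
Re > 4000 → turbulent. Relative roughness ε/D = 0.000363/0.1428 = 0.00254. Haaland: 1/√f = -1.8 log₁₀[(0.00254/3.7)^1.11 + 6.9/2.157e+05] = -1.8 log₁₀[0.000308 + 3.2e-05] = 6.243, so f = 0.02566.
Darcy-Weisbach: ΔP = f(L/D)(ρV²/2) = 0.02566·(49.5/0.1428)·(1029·1.527²/2) = 0.02566·346.6·1199 = 1.067e+04 Pa.
ΔP = 1.067e+04 Pa = 10.67 kPa.

ΔP ≈ 10.67 kPa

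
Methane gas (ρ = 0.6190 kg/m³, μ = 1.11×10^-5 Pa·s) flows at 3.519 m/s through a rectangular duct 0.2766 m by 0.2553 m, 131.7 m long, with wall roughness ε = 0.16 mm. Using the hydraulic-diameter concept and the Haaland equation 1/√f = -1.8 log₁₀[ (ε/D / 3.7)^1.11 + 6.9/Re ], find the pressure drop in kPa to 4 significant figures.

Hydraulic diameter D_h = 4A/P = 4·(0.2766·0.2553)/(2·(0.2766+0.2553)) = 0.2825/1.064 = 0.2655 m.
Re = ρVD_h/μ = 0.619·3.519·0.2655/1.11e-05 = 5.211e+04.
ε/D_h = 0.00016/0.2655 = 0.000603; Haaland gives 1/√f = -1.8 log₁₀[6.24e-05+0.000132] = 6.679, so f = 0.02242.
ΔP = f(L/D_h)(ρV²/2) = 0.02242·131.7/0.2655·3.833 = 42.62 Pa.
ΔP = 0.04262 kPa.

ΔP ≈ 0.04262 kPa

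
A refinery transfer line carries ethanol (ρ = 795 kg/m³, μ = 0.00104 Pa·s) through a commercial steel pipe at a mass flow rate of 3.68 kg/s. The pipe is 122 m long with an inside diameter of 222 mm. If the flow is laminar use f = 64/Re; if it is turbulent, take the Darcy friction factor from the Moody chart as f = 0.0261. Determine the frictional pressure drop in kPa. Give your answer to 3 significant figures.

A = πD²/4 = π(0.222)²/4 = 0.03871 m²; mean velocity V = ṁ/(ρA) = 3.68/(795 · 0.03871) = 0.1196 m/s.
Reynolds number Re = ρVD/μ = 795 · 0.1196 · 0.222 / 0.00104 = 2.029e+04.
Re > 4000 → turbulent; use the Moody-chart value f = 0.0261.
Darcy-Weisbach: ΔP = f(L/D)(ρV²/2) = 0.0261·(122/0.222)·(795·0.1196²/2) = 0.0261·549.5·5.685 = 81.54 Pa.
ΔP = 81.54 Pa = 0.0815 kPa.

ΔP ≈ 0.0815 kPa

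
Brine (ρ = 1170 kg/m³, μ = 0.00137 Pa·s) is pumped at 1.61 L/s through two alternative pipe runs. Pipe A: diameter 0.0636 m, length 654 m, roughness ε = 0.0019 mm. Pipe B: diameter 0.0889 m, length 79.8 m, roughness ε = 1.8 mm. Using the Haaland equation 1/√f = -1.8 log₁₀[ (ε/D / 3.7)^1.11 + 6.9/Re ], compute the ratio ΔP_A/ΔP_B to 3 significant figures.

Pipe A: V = Q/A = 0.00161/0.003177 = 0.5068 m/s; Re = 2.753e+04; ε/D = 2.99e-05; Haaland → f = 0.02385; ΔP_A = f(L/D)(ρV²/2) = 3.685e+04 Pa.
Pipe B: V = Q/A = 0.00161/0.006207 = 0.2594 m/s; Re = 1.969e+04; ε/D = 0.0202; Haaland → f = 0.05084; ΔP_B = f(L/D)(ρV²/2) = 1796 Pa.
ΔP_A/ΔP_B = 3.685e+04/1796 = 20.5.

ΔP_A/ΔP_B ≈ 20.5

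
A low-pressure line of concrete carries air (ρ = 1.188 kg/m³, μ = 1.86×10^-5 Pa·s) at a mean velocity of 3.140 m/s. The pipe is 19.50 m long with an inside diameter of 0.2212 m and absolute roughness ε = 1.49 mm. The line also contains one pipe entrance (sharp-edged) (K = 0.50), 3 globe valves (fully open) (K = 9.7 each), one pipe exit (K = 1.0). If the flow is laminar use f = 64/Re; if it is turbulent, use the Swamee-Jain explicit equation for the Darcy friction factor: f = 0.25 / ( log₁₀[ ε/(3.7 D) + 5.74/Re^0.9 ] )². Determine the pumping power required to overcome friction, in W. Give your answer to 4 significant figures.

P ≈ 23.83 W

Reynolds number Re = ρVD/μ = 1.188 · 3.14 · 0.2212 / 1.86e-05 = 4.436e+04.
Re > 4000 → turbulent. Relative roughness ε/D = 0.00149/0.2212 = 0.00674. Swamee-Jain: f = 0.25/(log₁₀[0.00674/3.7 + 5.74/4.436e+04^0.9])² = 0.25/(log₁₀[0.00182 + 0.000377])² = 0.25/(-2.658)² = 0.03539.
Total minor-loss coefficient ΣK = 1·0.5 + 3·9.7 + 1·1 = 30.6.
ΔP = [f·L/D + ΣK]·(ρV²/2) = [0.03539·19.5/0.2212 + 30.6]·(1.188·3.14²/2) = [3.119 + 30.6]·5.857 = 197.5 Pa.
Q = V·A = 3.14·0.03843 = 0.1207 m³/s.
Pumping power P = QΔP = 0.1207·197.5 = 23.830 W = 23.83 W.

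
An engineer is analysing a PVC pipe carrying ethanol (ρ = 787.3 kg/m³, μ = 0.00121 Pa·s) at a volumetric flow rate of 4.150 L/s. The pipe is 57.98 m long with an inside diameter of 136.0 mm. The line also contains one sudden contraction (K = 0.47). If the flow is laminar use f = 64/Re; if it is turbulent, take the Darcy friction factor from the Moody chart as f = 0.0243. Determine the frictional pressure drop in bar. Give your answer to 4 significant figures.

ΔP ≈ 0.003479 bar

Q = 4.150 L/s = 4.150/1000 = 0.00415 m³/s.
Cross-sectional area A = πD²/4 = π(0.136)²/4 = 0.01453 m²; mean velocity V = Q/A = 0.00415/0.01453 = 0.2857 m/s.
Reynolds number Re = ρVD/μ = 787.3 · 0.2857 · 0.136 / 0.00121 = 2.528e+04.
Re > 4000 → turbulent; use the Moody-chart value f = 0.0243.
Total minor-loss coefficient ΣK = 1·0.47 = 0.47.
ΔP = [f·L/D + ΣK]·(ρV²/2) = [0.0243·57.98/0.136 + 0.47]·(787.3·0.2857²/2) = [10.36 + 0.47]·32.13 = 347.9 Pa.
ΔP = 347.9 Pa = 0.003479 bar.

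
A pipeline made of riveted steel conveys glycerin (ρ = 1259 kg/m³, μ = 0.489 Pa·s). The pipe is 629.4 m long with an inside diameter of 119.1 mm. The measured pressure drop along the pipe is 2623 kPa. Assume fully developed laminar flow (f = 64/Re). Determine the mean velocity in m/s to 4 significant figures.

V ≈ 3.778 m/s

For laminar flow, f = 64/Re with Re = ρVD/μ, so Darcy-Weisbach reduces to ΔP = 32μLV/D². Solving for V: V = ΔP·D²/(32μL) = 2.623e+06·(0.1191)²/(32·0.489·629.4) = 3.778 m/s.
Check: Re = ρVD/μ = 1259·3.778·0.1191/0.489 = 1158 < 2300, so the laminar assumption holds.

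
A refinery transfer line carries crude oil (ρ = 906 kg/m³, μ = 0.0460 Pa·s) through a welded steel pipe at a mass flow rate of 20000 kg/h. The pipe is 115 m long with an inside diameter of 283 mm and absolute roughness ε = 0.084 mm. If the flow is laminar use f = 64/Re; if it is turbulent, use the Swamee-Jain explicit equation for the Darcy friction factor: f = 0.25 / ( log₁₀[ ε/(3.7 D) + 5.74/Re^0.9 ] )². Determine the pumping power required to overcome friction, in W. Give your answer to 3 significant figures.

P ≈ 1.26 W

ṁ = 20000 kg/h = 20000/3600 = 5.556 kg/s.
A = πD²/4 = π(0.283)²/4 = 0.0629 m²; mean velocity V = ṁ/(ρA) = 5.556/(906 · 0.0629) = 0.09748 m/s.
Reynolds number Re = ρVD/μ = 906 · 0.09748 · 0.283 / 0.046 = 543.4.
Re < 2300 → laminar flow, so f = 64/Re = 64/543.4 = 0.1178 (the turbulent correlation is not needed).
Darcy-Weisbach: ΔP = f(L/D)(ρV²/2) = 0.1178·(115/0.283)·(906·0.09748²/2) = 0.1178·406.4·4.305 = 206 Pa.
Q = ṁ/ρ = 5.556/906 = 0.006132 m³/s.
Pumping power P = QΔP = 0.006132·206 = 1.263 W = 1.26 W.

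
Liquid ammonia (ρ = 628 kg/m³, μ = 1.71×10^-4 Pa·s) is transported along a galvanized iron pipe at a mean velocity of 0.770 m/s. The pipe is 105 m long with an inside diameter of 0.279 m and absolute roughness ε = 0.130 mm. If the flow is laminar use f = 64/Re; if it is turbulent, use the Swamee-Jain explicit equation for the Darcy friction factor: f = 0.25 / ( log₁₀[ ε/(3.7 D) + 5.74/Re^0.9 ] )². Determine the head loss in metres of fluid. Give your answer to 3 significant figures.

h_f ≈ 0.196 m

Reynolds number Re = ρVD/μ = 628 · 0.77 · 0.279 / 0.000171 = 7.89e+05.
Re > 4000 → turbulent. Relative roughness ε/D = 0.00013/0.279 = 0.000466. Swamee-Jain: f = 0.25/(log₁₀[0.000466/3.7 + 5.74/7.89e+05^0.9])² = 0.25/(log₁₀[0.000126 + 2.83e-05])² = 0.25/(-3.812)² = 0.01721.
Darcy-Weisbach: ΔP = f(L/D)(ρV²/2) = 0.01721·(105/0.279)·(628·0.77²/2) = 0.01721·376.3·186.2 = 1205 Pa.
Head loss h_f = ΔP/(ρg) = 1205/(628·9.81) = 0.196 m.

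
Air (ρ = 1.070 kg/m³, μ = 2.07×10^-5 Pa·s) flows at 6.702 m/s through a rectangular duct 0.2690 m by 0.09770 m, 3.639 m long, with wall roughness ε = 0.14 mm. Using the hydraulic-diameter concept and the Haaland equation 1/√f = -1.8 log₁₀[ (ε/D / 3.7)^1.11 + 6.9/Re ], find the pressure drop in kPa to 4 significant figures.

Hydraulic diameter D_h = 4A/P = 4·(0.269·0.0977)/(2·(0.269+0.0977)) = 0.1051/0.7334 = 0.1433 m.
Re = ρVD_h/μ = 1.07·6.702·0.1433/2.07e-05 = 4.966e+04.
ε/D_h = 0.00014/0.1433 = 0.000977; Haaland gives 1/√f = -1.8 log₁₀[0.000107+0.000139] = 6.498, so f = 0.02369.
ΔP = f(L/D_h)(ρV²/2) = 0.02369·3.639/0.1433·24.03 = 14.45 Pa.
ΔP = 0.01445 kPa.

ΔP ≈ 0.01445 kPa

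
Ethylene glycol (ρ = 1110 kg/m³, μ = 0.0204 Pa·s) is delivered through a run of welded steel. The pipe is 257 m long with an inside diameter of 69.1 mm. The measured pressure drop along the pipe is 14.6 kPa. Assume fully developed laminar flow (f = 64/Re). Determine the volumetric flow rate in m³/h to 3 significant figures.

Q ≈ 5.61 m³/h

For laminar flow, f = 64/Re with Re = ρVD/μ, so Darcy-Weisbach reduces to ΔP = 32μLV/D². Solving for V: V = ΔP·D²/(32μL) = 1.46e+04·(0.0691)²/(32·0.0204·257) = 0.4155 m/s.
Check: Re = ρVD/μ = 1110·0.4155·0.0691/0.0204 = 1562 < 2300, so the laminar assumption holds.
Q = V·A = 0.4155·(π/4·0.0691²) = 0.001558 m³/s = 5.61 m³/h.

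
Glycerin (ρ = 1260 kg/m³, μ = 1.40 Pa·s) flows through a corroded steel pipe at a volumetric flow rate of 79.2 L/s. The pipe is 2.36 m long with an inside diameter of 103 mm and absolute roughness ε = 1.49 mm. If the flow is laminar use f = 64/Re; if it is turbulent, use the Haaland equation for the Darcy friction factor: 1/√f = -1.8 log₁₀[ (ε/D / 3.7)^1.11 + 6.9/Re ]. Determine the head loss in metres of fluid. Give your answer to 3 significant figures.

Q = 79.2 L/s = 79.2/1000 = 0.0792 m³/s.
Cross-sectional area A = πD²/4 = π(0.103)²/4 = 0.008332 m²; mean velocity V = Q/A = 0.0792/0.008332 = 9.505 m/s.
Reynolds number Re = ρVD/μ = 1260 · 9.505 · 0.103 / 1.4 = 881.1.
Re < 2300 → laminar flow, so f = 64/Re = 64/881.1 = 0.07263 (the turbulent correlation is not needed).
Darcy-Weisbach: ΔP = f(L/D)(ρV²/2) = 0.07263·(2.36/0.103)·(1260·9.505²/2) = 0.07263·22.91·5.692e+04 = 9.473e+04 Pa.
Head loss h_f = ΔP/(ρg) = 9.473e+04/(1260·9.81) = 7.66 m.

h_f ≈ 7.66 m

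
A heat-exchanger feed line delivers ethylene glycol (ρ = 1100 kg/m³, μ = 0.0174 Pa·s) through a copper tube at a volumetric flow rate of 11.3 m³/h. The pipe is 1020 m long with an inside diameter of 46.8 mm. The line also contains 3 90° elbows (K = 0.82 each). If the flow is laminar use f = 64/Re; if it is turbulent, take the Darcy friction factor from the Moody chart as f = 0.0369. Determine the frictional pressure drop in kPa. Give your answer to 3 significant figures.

ΔP ≈ 1480 kPa

Q = 11.3 m³/h = 11.3/3600 = 0.003139 m³/s.
Cross-sectional area A = πD²/4 = π(0.0468)²/4 = 0.00172 m²; mean velocity V = Q/A = 0.003139/0.00172 = 1.825 m/s.
Reynolds number Re = ρVD/μ = 1100 · 1.825 · 0.0468 / 0.0174 = 5399.
Re > 4000 → turbulent; use the Moody-chart value f = 0.0369.
Total minor-loss coefficient ΣK = 3·0.82 = 2.46.
ΔP = [f·L/D + ΣK]·(ρV²/2) = [0.0369·1020/0.0468 + 2.46]·(1100·1.825²/2) = [804.2 + 2.46]·1831 = 1.477e+06 Pa.
ΔP = 1.477e+06 Pa = 1480 kPa.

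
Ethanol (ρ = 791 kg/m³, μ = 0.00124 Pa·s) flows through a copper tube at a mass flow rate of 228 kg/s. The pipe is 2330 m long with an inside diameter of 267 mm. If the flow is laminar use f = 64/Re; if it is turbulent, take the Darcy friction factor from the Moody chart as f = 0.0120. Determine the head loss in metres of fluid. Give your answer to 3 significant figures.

A = πD²/4 = π(0.267)²/4 = 0.05599 m²; mean velocity V = ṁ/(ρA) = 228/(791 · 0.05599) = 5.148 m/s.
Reynolds number Re = ρVD/μ = 791 · 5.148 · 0.267 / 0.00124 = 8.768e+05.
Re > 4000 → turbulent; use the Moody-chart value f = 0.0120.
Darcy-Weisbach: ΔP = f(L/D)(ρV²/2) = 0.012·(2330/0.267)·(791·5.148²/2) = 0.012·8727·1.048e+04 = 1.098e+06 Pa.
Head loss h_f = ΔP/(ρg) = 1.098e+06/(791·9.81) = 141 m.

h_f ≈ 141 m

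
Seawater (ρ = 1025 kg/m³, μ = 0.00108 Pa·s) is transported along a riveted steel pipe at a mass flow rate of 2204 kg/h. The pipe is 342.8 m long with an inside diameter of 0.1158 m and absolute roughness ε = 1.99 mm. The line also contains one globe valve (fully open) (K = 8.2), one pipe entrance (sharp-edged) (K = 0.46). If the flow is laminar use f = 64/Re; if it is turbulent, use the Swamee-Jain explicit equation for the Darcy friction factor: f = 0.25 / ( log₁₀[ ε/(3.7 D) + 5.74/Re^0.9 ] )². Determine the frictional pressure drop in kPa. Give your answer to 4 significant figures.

ΔP ≈ 0.2747 kPa

ṁ = 2204 kg/h = 2204/3600 = 0.6122 kg/s.
A = πD²/4 = π(0.1158)²/4 = 0.01053 m²; mean velocity V = ṁ/(ρA) = 0.6122/(1025 · 0.01053) = 0.05671 m/s.
Reynolds number Re = ρVD/μ = 1025 · 0.05671 · 0.1158 / 0.00108 = 6233.
Re > 4000 → turbulent. Relative roughness ε/D = 0.00199/0.1158 = 0.0172. Swamee-Jain: f = 0.25/(log₁₀[0.0172/3.7 + 5.74/6233^0.9])² = 0.25/(log₁₀[0.00464 + 0.00221])² = 0.25/(-2.164)² = 0.05337.
Total minor-loss coefficient ΣK = 1·8.2 + 1·0.46 = 8.66.
ΔP = [f·L/D + ΣK]·(ρV²/2) = [0.05337·342.8/0.1158 + 8.66]·(1025·0.05671²/2) = [158 + 8.66]·1.648 = 274.7 Pa.
ΔP = 274.7 Pa = 0.2747 kPa.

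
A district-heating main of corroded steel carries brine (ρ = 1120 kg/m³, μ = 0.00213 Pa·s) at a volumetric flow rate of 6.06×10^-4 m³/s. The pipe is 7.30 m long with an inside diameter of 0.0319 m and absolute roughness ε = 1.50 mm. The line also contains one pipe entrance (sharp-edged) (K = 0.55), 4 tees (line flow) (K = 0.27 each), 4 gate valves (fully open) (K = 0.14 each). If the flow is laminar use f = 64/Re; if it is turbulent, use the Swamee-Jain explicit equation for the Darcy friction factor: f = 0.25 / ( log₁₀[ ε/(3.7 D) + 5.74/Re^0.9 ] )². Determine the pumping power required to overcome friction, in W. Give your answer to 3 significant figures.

Cross-sectional area A = πD²/4 = π(0.0319)²/4 = 0.0007992 m²; mean velocity V = Q/A = 0.000606/0.0007992 = 0.7582 m/s.
Reynolds number Re = ρVD/μ = 1120 · 0.7582 · 0.0319 / 0.00213 = 1.272e+04.
Re > 4000 → turbulent. Relative roughness ε/D = 0.0015/0.0319 = 0.047. Swamee-Jain: f = 0.25/(log₁₀[0.047/3.7 + 5.74/1.272e+04^0.9])² = 0.25/(log₁₀[0.0127 + 0.00116])² = 0.25/(-1.858)² = 0.07242.
Total minor-loss coefficient ΣK = 1·0.55 + 4·0.27 + 4·0.14 = 2.19.
ΔP = [f·L/D + ΣK]·(ρV²/2) = [0.07242·7.3/0.0319 + 2.19]·(1120·0.7582²/2) = [16.57 + 2.19]·322 = 6041 Pa.
Pumping power P = QΔP = 0.000606·6041 = 3.661 W = 3.66 W.

P ≈ 3.66 W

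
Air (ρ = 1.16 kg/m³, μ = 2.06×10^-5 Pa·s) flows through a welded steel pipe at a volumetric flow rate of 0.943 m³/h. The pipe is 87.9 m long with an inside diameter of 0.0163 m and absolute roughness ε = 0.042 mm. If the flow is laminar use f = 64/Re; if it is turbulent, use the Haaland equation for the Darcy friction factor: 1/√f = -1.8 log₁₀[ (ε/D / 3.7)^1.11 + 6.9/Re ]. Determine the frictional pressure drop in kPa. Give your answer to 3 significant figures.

Q = 0.943 m³/h = 0.943/3600 = 0.0002619 m³/s.
Cross-sectional area A = πD²/4 = π(0.0163)²/4 = 0.0002087 m²; mean velocity V = Q/A = 0.0002619/0.0002087 = 1.255 m/s.
Reynolds number Re = ρVD/μ = 1.16 · 1.255 · 0.0163 / 2.06e-05 = 1152.
Re < 2300 → laminar flow, so f = 64/Re = 64/1152 = 0.05555 (the turbulent correlation is not needed).
Darcy-Weisbach: ΔP = f(L/D)(ρV²/2) = 0.05555·(87.9/0.0163)·(1.16·1.255²/2) = 0.05555·5393·0.9139 = 273.8 Pa.
ΔP = 273.8 Pa = 0.274 kPa.

ΔP ≈ 0.274 kPa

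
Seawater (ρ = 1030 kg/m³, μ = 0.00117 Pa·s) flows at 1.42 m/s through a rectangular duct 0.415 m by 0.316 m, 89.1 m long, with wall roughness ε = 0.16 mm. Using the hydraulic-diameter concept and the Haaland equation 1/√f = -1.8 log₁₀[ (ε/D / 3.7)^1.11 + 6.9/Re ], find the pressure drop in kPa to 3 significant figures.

ΔP ≈ 4.47 kPa

Hydraulic diameter D_h = 4A/P = 4·(0.415·0.316)/(2·(0.415+0.316)) = 0.5246/1.462 = 0.3588 m.
Re = ρVD_h/μ = 1030·1.42·0.3588/0.00117 = 4.485e+05.
ε/D_h = 0.00016/0.3588 = 0.000446; Haaland gives 1/√f = -1.8 log₁₀[4.47e-05+1.54e-05] = 7.599, so f = 0.01732.
ΔP = f(L/D_h)(ρV²/2) = 0.01732·89.1/0.3588·1038 = 4466 Pa.
ΔP = 4.47 kPa.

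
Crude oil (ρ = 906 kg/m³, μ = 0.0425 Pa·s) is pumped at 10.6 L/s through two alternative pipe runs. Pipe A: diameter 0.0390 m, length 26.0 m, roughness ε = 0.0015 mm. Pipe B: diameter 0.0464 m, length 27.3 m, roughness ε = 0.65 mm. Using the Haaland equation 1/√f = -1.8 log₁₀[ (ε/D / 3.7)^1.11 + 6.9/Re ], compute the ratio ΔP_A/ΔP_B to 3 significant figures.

ΔP_A/ΔP_B ≈ 1.55

Pipe A: V = Q/A = 0.0106/0.001195 = 8.873 m/s; Re = 7377; ε/D = 3.85e-05; Haaland → f = 0.03367; ΔP_A = f(L/D)(ρV²/2) = 8.006e+05 Pa.
Pipe B: V = Q/A = 0.0106/0.001691 = 6.269 m/s; Re = 6201; ε/D = 0.014; Haaland → f = 0.04939; ΔP_B = f(L/D)(ρV²/2) = 5.173e+05 Pa.
ΔP_A/ΔP_B = 8.006e+05/5.173e+05 = 1.55.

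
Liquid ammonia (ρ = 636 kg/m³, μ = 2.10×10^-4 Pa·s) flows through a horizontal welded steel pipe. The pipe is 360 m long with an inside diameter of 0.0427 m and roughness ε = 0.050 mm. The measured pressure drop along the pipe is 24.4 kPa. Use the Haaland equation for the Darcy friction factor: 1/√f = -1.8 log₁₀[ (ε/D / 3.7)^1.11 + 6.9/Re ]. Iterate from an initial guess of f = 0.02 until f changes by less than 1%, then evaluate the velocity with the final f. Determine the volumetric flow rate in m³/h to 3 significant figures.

Q ≈ 3.25 m³/h

Rearranging Darcy-Weisbach: V = √(2·ΔP·D/(f·L·ρ)). With ε/D = 5e-05/0.0427 = 0.00117, iterate starting from f = 0.02:
  f = 0.02 → V = √(2·2.44e+04·0.0427/(0.02·360·636)) = 0.6746 m/s; Re = ρVD/μ = 8.724e+04; f → 0.02281
  f = 0.02281 → V = 0.6317 m/s; Re = 8.169e+04; f → 0.02294
Converged (Δf/f < 1%). With the final f = 0.02294: V = √(2·2.44e+04·0.0427/(0.02294·360·636)) = 0.6298 m/s.
Q = V·A = 0.6298·(π/4·0.0427²) = 0.0009019 m³/s = 3.25 m³/h.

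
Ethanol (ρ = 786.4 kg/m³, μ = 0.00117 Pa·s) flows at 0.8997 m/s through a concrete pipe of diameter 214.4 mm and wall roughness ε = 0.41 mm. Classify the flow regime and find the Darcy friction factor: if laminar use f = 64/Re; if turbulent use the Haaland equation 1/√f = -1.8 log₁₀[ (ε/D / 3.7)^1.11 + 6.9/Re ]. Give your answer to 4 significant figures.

f ≈ 0.02441

Re = ρVD/μ = 786.4·0.8997·0.2144/0.00117 = 1.297e+05.
Re > 4000 → turbulent. ε/D = 0.00041/0.2144 = 0.00191; Haaland: 1/√f = -1.8 log₁₀[0.000225 + 5.32e-05] = 6.401, so f = 0.02441.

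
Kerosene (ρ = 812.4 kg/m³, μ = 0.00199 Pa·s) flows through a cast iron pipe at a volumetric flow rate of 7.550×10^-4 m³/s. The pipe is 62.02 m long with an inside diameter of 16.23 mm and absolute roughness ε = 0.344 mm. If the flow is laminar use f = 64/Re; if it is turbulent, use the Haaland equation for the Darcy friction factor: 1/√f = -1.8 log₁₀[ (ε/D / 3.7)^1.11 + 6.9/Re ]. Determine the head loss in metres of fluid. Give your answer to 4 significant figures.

h_f ≈ 133.2 m

Cross-sectional area A = πD²/4 = π(0.01623)²/4 = 0.0002069 m²; mean velocity V = Q/A = 0.000755/0.0002069 = 3.649 m/s.
Reynolds number Re = ρVD/μ = 812.4 · 3.649 · 0.01623 / 0.00199 = 2.418e+04.
Re > 4000 → turbulent. Relative roughness ε/D = 0.000344/0.01623 = 0.0212. Haaland: 1/√f = -1.8 log₁₀[(0.0212/3.7)^1.11 + 6.9/2.418e+04] = -1.8 log₁₀[0.00325 + 0.000285] = 4.414, so f = 0.05134.
Darcy-Weisbach: ΔP = f(L/D)(ρV²/2) = 0.05134·(62.02/0.01623)·(812.4·3.649²/2) = 0.05134·3821·5410 = 1.061e+06 Pa.
Head loss h_f = ΔP/(ρg) = 1.061e+06/(812.4·9.81) = 133.2 m.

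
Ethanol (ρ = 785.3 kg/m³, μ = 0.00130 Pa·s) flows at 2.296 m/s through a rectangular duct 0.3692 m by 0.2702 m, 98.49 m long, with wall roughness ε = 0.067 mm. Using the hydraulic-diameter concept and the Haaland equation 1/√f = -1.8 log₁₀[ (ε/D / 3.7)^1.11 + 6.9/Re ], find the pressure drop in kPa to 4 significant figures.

ΔP ≈ 10.20 kPa

Hydraulic diameter D_h = 4A/P = 4·(0.3692·0.2702)/(2·(0.3692+0.2702)) = 0.399/1.279 = 0.312 m.
Re = ρVD_h/μ = 785.3·2.296·0.312/0.0013 = 4.328e+05.
ε/D_h = 6.7e-05/0.312 = 0.000215; Haaland gives 1/√f = -1.8 log₁₀[1.98e-05+1.59e-05] = 8.003, so f = 0.01561.
ΔP = f(L/D_h)(ρV²/2) = 0.01561·98.49/0.312·2070 = 1.02e+04 Pa.
ΔP = 10.20 kPa.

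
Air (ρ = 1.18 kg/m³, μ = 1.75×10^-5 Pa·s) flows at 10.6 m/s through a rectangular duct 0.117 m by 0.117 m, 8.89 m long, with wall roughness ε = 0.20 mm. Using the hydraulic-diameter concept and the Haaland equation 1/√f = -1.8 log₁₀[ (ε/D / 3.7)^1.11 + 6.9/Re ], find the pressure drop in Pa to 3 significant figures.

ΔP ≈ 123 Pa

Hydraulic diameter D_h = 4A/P = 4·(0.117·0.117)/(2·(0.117+0.117)) = 0.05476/0.468 = 0.117 m.
Re = ρVD_h/μ = 1.18·10.6·0.117/1.75e-05 = 8.362e+04.
ε/D_h = 0.0002/0.117 = 0.00171; Haaland gives 1/√f = -1.8 log₁₀[0.000198+8.25e-05] = 6.392, so f = 0.02447.
ΔP = f(L/D_h)(ρV²/2) = 0.02447·8.89/0.117·66.29 = 123.3 Pa.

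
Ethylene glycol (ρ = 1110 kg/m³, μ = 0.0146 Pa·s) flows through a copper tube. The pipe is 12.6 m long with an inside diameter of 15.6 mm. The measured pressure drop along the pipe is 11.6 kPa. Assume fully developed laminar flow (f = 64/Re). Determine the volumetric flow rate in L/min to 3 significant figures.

For laminar flow, f = 64/Re with Re = ρVD/μ, so Darcy-Weisbach reduces to ΔP = 32μLV/D². Solving for V: V = ΔP·D²/(32μL) = 1.16e+04·(0.0156)²/(32·0.0146·12.6) = 0.4795 m/s.
Check: Re = ρVD/μ = 1110·0.4795·0.0156/0.0146 = 568.8 < 2300, so the laminar assumption holds.
Q = V·A = 0.4795·(π/4·0.0156²) = 9.166e-05 m³/s = 5.50 L/min.

Q ≈ 5.50 L/min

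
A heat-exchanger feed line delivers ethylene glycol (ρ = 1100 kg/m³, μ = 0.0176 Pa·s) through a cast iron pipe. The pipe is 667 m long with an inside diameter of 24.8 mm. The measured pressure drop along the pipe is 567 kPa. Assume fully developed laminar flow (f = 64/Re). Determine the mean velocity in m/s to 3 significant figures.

V ≈ 0.928 m/s

For laminar flow, f = 64/Re with Re = ρVD/μ, so Darcy-Weisbach reduces to ΔP = 32μLV/D². Solving for V: V = ΔP·D²/(32μL) = 5.67e+05·(0.0248)²/(32·0.0176·667) = 0.9283 m/s.
Check: Re = ρVD/μ = 1100·0.9283·0.0248/0.0176 = 1439 < 2300, so the laminar assumption holds.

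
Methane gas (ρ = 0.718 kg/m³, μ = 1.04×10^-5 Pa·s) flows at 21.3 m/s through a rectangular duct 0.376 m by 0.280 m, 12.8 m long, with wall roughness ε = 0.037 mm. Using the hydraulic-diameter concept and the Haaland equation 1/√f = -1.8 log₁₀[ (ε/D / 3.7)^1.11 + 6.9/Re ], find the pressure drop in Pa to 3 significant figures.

Hydraulic diameter D_h = 4A/P = 4·(0.376·0.28)/(2·(0.376+0.28)) = 0.4211/1.312 = 0.321 m.
Re = ρVD_h/μ = 0.718·21.3·0.321/1.04e-05 = 4.72e+05.
ε/D_h = 3.7e-05/0.321 = 0.000115; Haaland gives 1/√f = -1.8 log₁₀[9.95e-06+1.46e-05] = 8.297, so f = 0.01453.
ΔP = f(L/D_h)(ρV²/2) = 0.01453·12.8/0.321·162.9 = 94.34 Pa.

ΔP ≈ 94.3 Pa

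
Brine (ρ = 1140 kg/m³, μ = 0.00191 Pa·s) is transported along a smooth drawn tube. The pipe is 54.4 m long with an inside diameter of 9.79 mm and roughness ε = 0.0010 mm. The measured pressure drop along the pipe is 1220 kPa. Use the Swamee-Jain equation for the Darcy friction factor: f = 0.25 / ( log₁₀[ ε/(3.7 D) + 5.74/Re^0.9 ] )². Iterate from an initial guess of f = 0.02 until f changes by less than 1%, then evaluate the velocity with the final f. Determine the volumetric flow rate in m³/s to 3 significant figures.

Rearranging Darcy-Weisbach: V = √(2·ΔP·D/(f·L·ρ)). With ε/D = 1e-06/0.00979 = 0.000102, iterate starting from f = 0.02:
  f = 0.02 → V = √(2·1.22e+06·0.00979/(0.02·54.4·1140)) = 4.389 m/s; Re = ρVD/μ = 2.564e+04; f → 0.02456
  f = 0.02456 → V = 3.96 m/s; Re = 2.314e+04; f → 0.02517
  f = 0.02517 → V = 3.912 m/s; Re = 2.286e+04; f → 0.02524
Converged (Δf/f < 1%). With the final f = 0.02524: V = √(2·1.22e+06·0.00979/(0.02524·54.4·1140)) = 3.906 m/s.
Q = V·A = 3.906·(π/4·0.00979²) = 0.0002941 m³/s = 2.94×10^-4 m³/s.

Q ≈ 2.94×10^-4 m³/s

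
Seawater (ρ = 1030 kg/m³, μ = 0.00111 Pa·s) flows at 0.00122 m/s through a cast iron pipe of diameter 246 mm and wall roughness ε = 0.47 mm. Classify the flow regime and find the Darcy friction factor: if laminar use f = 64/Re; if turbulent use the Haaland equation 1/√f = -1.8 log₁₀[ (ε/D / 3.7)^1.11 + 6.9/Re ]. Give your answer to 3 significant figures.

f ≈ 0.230

Re = ρVD/μ = 1030·0.00122·0.246/0.00111 = 278.5.
Re < 2300 → laminar, so f = 64/Re = 0.2298 (roughness is irrelevant in laminar flow).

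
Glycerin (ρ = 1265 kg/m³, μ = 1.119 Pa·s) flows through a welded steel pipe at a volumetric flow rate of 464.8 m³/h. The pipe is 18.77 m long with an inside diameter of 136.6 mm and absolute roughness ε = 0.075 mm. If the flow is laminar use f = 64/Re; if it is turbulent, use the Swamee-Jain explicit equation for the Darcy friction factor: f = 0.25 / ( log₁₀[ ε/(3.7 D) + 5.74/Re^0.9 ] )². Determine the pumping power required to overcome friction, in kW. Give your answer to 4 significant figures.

P ≈ 40.97 kW

Q = 464.8 m³/h = 464.8/3600 = 0.1291 m³/s.
Cross-sectional area A = πD²/4 = π(0.1366)²/4 = 0.01466 m²; mean velocity V = Q/A = 0.1291/0.01466 = 8.81 m/s.
Reynolds number Re = ρVD/μ = 1265 · 8.81 · 0.1366 / 1.12 = 1360.
Re < 2300 → laminar flow, so f = 64/Re = 64/1360 = 0.04704 (the turbulent correlation is not needed).
Darcy-Weisbach: ΔP = f(L/D)(ρV²/2) = 0.04704·(18.77/0.1366)·(1265·8.81²/2) = 0.04704·137.4·4.909e+04 = 3.173e+05 Pa.
Pumping power P = QΔP = 0.1291·3.173e+05 = 40971 W = 40.97 kW.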